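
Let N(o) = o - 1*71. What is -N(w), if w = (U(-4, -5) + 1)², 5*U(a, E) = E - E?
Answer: 70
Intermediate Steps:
U(a, E) = 0 (U(a, E) = (E - E)/5 = (⅕)*0 = 0)
w = 1 (w = (0 + 1)² = 1² = 1)
N(o) = -71 + o (N(o) = o - 71 = -71 + o)
-N(w) = -(-71 + 1) = -1*(-70) = 70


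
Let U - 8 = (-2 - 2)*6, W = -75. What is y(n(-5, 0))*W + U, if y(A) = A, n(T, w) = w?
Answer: -16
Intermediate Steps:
U = -16 (U = 8 + (-2 - 2)*6 = 8 - 4*6 = 8 - 24 = -16)
y(n(-5, 0))*W + U = 0*(-75) - 16 = 0 - 16 = -16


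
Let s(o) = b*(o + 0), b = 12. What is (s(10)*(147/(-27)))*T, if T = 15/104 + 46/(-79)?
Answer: 881755/3081 ≈ 286.19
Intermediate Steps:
s(o) = 12*o (s(o) = 12*(o + 0) = 12*o)
T = -3599/8216 (T = 15*(1/104) + 46*(-1/79) = 15/104 - 46/79 = -3599/8216 ≈ -0.43805)
(s(10)*(147/(-27)))*T = ((12*10)*(147/(-27)))*(-3599/8216) = (120*(147*(-1/27)))*(-3599/8216) = (120*(-49/9))*(-3599/8216) = -1960/3*(-3599/8216) = 881755/3081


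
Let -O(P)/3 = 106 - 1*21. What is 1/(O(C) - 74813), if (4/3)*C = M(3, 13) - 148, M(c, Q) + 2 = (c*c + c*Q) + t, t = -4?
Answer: -1/75068 ≈ -1.3321e-5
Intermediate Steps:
M(c, Q) = -6 + c² + Q*c (M(c, Q) = -2 + ((c*c + c*Q) - 4) = -2 + ((c² + Q*c) - 4) = -2 + (-4 + c² + Q*c) = -6 + c² + Q*c)
C = -159/2 (C = 3*((-6 + 3² + 13*3) - 148)/4 = 3*((-6 + 9 + 39) - 148)/4 = 3*(42 - 148)/4 = (¾)*(-106) = -159/2 ≈ -79.500)
O(P) = -255 (O(P) = -3*(106 - 1*21) = -3*(106 - 21) = -3*85 = -255)
1/(O(C) - 74813) = 1/(-255 - 74813) = 1/(-75068) = -1/75068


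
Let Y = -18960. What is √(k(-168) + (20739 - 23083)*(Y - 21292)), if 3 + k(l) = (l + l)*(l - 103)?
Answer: √94441741 ≈ 9718.1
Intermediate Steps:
k(l) = -3 + 2*l*(-103 + l) (k(l) = -3 + (l + l)*(l - 103) = -3 + (2*l)*(-103 + l) = -3 + 2*l*(-103 + l))
√(k(-168) + (20739 - 23083)*(Y - 21292)) = √((-3 - 206*(-168) + 2*(-168)²) + (20739 - 23083)*(-18960 - 21292)) = √((-3 + 34608 + 2*28224) - 2344*(-40252)) = √((-3 + 34608 + 56448) + 94350688) = √(91053 + 94350688) = √94441741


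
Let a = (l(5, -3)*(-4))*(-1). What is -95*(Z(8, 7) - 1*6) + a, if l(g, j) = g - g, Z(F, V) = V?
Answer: -95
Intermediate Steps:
l(g, j) = 0
a = 0 (a = (0*(-4))*(-1) = 0*(-1) = 0)
-95*(Z(8, 7) - 1*6) + a = -95*(7 - 1*6) + 0 = -95*(7 - 6) + 0 = -95*1 + 0 = -95 + 0 = -95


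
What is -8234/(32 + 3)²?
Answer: -8234/1225 ≈ -6.7216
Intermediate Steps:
-8234/(32 + 3)² = -8234/(35²) = -8234/1225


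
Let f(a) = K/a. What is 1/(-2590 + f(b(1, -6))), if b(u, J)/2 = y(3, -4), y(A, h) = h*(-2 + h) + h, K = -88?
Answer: -5/12961 ≈ -0.00038577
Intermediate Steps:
y(A, h) = h + h*(-2 + h)
b(u, J) = 40 (b(u, J) = 2*(-4*(-1 - 4)) = 2*(-4*(-5)) = 2*20 = 40)
f(a) = -88/a
1/(-2590 + f(b(1, -6))) = 1/(-2590 - 88/40) = 1/(-2590 - 88*1/40) = 1/(-2590 - 11/5) = 1/(-12961/5) = -5/12961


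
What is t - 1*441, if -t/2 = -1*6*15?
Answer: -261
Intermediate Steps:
t = 180 (t = -2*(-1*6)*15 = -(-12)*15 = -2*(-90) = 180)
t - 1*441 = 180 - 1*441 = 180 - 441 = -261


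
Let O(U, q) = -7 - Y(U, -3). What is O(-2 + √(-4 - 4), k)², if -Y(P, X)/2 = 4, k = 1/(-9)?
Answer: 1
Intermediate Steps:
k = -⅑ ≈ -0.11111
Y(P, X) = -8 (Y(P, X) = -2*4 = -8)
O(U, q) = 1 (O(U, q) = -7 - 1*(-8) = -7 + 8 = 1)
O(-2 + √(-4 - 4), k)² = 1² = 1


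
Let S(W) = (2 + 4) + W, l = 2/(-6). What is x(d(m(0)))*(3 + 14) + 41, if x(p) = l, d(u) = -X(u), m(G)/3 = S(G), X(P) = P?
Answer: 106/3 ≈ 35.333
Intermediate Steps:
l = -1/3 (l = 2*(-1/6) = -1/3 ≈ -0.33333)
S(W) = 6 + W
m(G) = 18 + 3*G (m(G) = 3*(6 + G) = 18 + 3*G)
d(u) = -u
x(p) = -1/3
x(d(m(0)))*(3 + 14) + 41 = -(3 + 14)/3 + 41 = -1/3*17 + 41 = -17/3 + 41 = 106/3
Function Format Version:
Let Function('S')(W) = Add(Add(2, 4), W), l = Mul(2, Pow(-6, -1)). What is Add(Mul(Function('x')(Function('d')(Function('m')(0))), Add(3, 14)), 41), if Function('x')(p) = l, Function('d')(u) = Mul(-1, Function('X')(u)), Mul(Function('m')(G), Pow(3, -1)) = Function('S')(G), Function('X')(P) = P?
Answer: Rational(106, 3) ≈ 35.333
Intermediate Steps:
l = Rational(-1, 3) (l = Mul(2, Rational(-1, 6)) = Rational(-1, 3) ≈ -0.33333)
Function('S')(W) = Add(6, W)
Function('m')(G) = Add(18, Mul(3, G)) (Function('m')(G) = Mul(3, Add(6, G)) = Add(18, Mul(3, G)))
Function('d')(u) = Mul(-1, u)
Function('x')(p) = Rational(-1, 3)
Add(Mul(Function('x')(Function('d')(Function('m')(0))), Add(3, 14)), 41) = Add(Mul(Rational(-1, 3), Add(3, 14)), 41) = Add(Mul(Rational(-1, 3), 17), 41) = Add(Rational(-17, 3), 41) = Rational(106, 3)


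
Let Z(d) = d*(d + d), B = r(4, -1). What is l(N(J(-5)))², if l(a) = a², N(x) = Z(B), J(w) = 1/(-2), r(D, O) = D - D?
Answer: 0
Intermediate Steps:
r(D, O) = 0
B = 0
J(w) = -½
Z(d) = 2*d² (Z(d) = d*(2*d) = 2*d²)
N(x) = 0 (N(x) = 2*0² = 2*0 = 0)
l(N(J(-5)))² = (0²)² = 0² = 0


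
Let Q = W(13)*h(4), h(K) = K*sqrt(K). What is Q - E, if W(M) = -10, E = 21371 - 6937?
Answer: -14514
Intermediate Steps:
E = 14434
h(K) = K**(3/2)
Q = -80 (Q = -10*4**(3/2) = -10*8 = -80)
Q - E = -80 - 1*14434 = -80 - 14434 = -14514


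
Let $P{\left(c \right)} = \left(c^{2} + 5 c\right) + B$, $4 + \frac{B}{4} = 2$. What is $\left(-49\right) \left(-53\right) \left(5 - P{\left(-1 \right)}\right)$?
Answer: $44149$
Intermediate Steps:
$B = -8$ ($B = -16 + 4 \cdot 2 = -16 + 8 = -8$)
$P{\left(c \right)} = -8 + c^{2} + 5 c$ ($P{\left(c \right)} = \left(c^{2} + 5 c\right) - 8 = -8 + c^{2} + 5 c$)
$\left(-49\right) \left(-53\right) \left(5 - P{\left(-1 \right)}\right) = \left(-49\right) \left(-53\right) \left(5 - \left(-8 + \left(-1\right)^{2} + 5 \left(-1\right)\right)\right) = 2597 \left(5 - \left(-8 + 1 - 5\right)\right) = 2597 \left(5 - -12\right) = 2597 \left(5 + 12\right) = 2597 \cdot 17 = 44149$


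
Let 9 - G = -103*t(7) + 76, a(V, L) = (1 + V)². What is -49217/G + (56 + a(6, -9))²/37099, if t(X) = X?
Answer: -1818691133/24262746 ≈ -74.958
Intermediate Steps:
G = 654 (G = 9 - (-103*7 + 76) = 9 - (-721 + 76) = 9 - 1*(-645) = 9 + 645 = 654)
-49217/G + (56 + a(6, -9))²/37099 = -49217/654 + (56 + (1 + 6)²)²/37099 = -49217*1/654 + (56 + 7²)²*(1/37099) = -49217/654 + (56 + 49)²*(1/37099) = -49217/654 + 105²*(1/37099) = -49217/654 + 11025*(1/37099) = -49217/654 + 11025/37099 = -1818691133/24262746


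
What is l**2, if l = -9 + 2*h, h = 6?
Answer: 9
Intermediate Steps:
l = 3 (l = -9 + 2*6 = -9 + 12 = 3)
l**2 = 3**2 = 9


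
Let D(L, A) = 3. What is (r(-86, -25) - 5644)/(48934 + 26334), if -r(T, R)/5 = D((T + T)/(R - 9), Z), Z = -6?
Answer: -5659/75268 ≈ -0.075185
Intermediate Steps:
r(T, R) = -15 (r(T, R) = -5*3 = -15)
(r(-86, -25) - 5644)/(48934 + 26334) = (-15 - 5644)/(48934 + 26334) = -5659/75268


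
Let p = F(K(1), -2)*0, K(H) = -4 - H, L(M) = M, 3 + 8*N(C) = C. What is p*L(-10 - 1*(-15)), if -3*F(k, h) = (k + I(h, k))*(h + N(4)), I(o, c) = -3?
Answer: 0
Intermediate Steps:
N(C) = -3/8 + C/8
F(k, h) = -(-3 + k)*(⅛ + h)/3 (F(k, h) = -(k - 3)*(h + (-3/8 + (⅛)*4))/3 = -(-3 + k)*(h + (-3/8 + ½))/3 = -(-3 + k)*(h + ⅛)/3 = -(-3 + k)*(⅛ + h)/3)
p = 0 (p = (⅛ - 2 - (-4 - 1*1)/24 - ⅓*(-2)*(-4 - 1*1))*0 = (⅛ - 2 - (-4 - 1)/24 - ⅓*(-2)*(-4 - 1))*0 = (⅛ - 2 - 1/24*(-5) - ⅓*(-2)*(-5))*0 = (⅛ - 2 + 5/24 - 10/3)*0 = -5*0 = 0)
p*L(-10 - 1*(-15)) = 0*(-10 - 1*(-15)) = 0*(-10 + 15) = 0*5 = 0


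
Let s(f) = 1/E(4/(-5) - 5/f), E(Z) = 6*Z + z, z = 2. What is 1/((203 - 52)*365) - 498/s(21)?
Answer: 812439199/385805 ≈ 2105.8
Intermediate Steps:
E(Z) = 2 + 6*Z (E(Z) = 6*Z + 2 = 2 + 6*Z)
s(f) = 1/(-14/5 - 30/f) (s(f) = 1/(2 + 6*(4/(-5) - 5/f)) = 1/(2 + 6*(4*(-⅕) - 5/f)) = 1/(2 + 6*(-⅘ - 5/f)) = 1/(2 + (-24/5 - 30/f)) = 1/(-14/5 - 30/f))
1/((203 - 52)*365) - 498/s(21) = 1/((203 - 52)*365) - 498/((-5*21/(150 + 14*21))) = (1/365)/151 - 498/((-5*21/(150 + 294))) = (1/151)*(1/365) - 498/((-5*21/444)) = 1/55115 - 498/((-5*21*1/444)) = 1/55115 - 498/(-35/148) = 1/55115 - 498*(-148/35) = 1/55115 + 73704/35 = 812439199/385805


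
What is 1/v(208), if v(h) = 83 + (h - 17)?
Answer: 1/274 ≈ 0.0036496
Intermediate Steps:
v(h) = 66 + h (v(h) = 83 + (-17 + h) = 66 + h)
1/v(208) = 1/(66 + 208) = 1/274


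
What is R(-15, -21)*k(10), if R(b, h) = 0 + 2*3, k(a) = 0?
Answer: 0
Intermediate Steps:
R(b, h) = 6 (R(b, h) = 0 + 6 = 6)
R(-15, -21)*k(10) = 6*0 = 0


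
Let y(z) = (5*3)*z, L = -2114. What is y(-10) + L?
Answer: -2264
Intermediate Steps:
y(z) = 15*z
y(-10) + L = 15*(-10) - 2114 = -150 - 2114 = -2264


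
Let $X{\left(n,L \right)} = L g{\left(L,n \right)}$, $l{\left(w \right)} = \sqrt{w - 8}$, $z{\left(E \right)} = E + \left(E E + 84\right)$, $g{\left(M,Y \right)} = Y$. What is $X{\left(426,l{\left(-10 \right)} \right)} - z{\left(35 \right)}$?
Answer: $-1344 + 1278 i \sqrt{2} \approx -1344.0 + 1807.4 i$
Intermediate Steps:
$z{\left(E \right)} = 84 + E + E^{2}$ ($z{\left(E \right)} = E + \left(E^{2} + 84\right) = E + \left(84 + E^{2}\right) = 84 + E + E^{2}$)
$l{\left(w \right)} = \sqrt{-8 + w}$
$X{\left(n,L \right)} = L n$
$X{\left(426,l{\left(-10 \right)} \right)} - z{\left(35 \right)} = \sqrt{-8 - 10} \cdot 426 - \left(84 + 35 + 35^{2}\right) = \sqrt{-18} \cdot 426 - \left(84 + 35 + 1225\right) = 3 i \sqrt{2} \cdot 426 - 1344 = 1278 i \sqrt{2} - 1344 = -1344 + 1278 i \sqrt{2}$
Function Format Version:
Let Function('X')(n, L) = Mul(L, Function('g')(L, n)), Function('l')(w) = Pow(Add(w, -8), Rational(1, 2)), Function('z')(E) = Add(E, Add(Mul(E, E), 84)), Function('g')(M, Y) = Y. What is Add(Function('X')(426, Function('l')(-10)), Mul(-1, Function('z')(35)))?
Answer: Add(-1344, Mul(1278, I, Pow(2, Rational(1, 2)))) ≈ Add(-1344.0, Mul(1807.4, I))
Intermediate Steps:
Function('z')(E) = Add(84, E, Pow(E, 2)) (Function('z')(E) = Add(E, Add(Pow(E, 2), 84)) = Add(E, Add(84, Pow(E, 2))) = Add(84, E, Pow(E, 2)))
Function('l')(w) = Pow(Add(-8, w), Rational(1, 2))
Function('X')(n, L) = Mul(L, n)
Add(Function('X')(426, Function('l')(-10)), Mul(-1, Function('z')(35))) = Add(Mul(Pow(Add(-8, -10), Rational(1, 2)), 426), Mul(-1, Add(84, 35, Pow(35, 2)))) = Add(Mul(Pow(-18, Rational(1, 2)), 426), Mul(-1, Add(84, 35, 1225))) = Add(Mul(Mul(3, I, Pow(2, Rational(1, 2))), 426), Mul(-1, 1344)) = Add(Mul(1278, I, Pow(2, Rational(1, 2))), -1344) = Add(-1344, Mul(1278, I, Pow(2, Rational(1, 2))))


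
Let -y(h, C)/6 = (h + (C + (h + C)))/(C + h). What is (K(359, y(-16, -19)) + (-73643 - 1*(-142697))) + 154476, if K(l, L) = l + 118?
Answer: 224007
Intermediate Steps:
y(h, C) = -6*(2*C + 2*h)/(C + h) (y(h, C) = -6*(h + (C + (h + C)))/(C + h) = -6*(h + (C + (C + h)))/(C + h) = -6*(h + (h + 2*C))/(C + h) = -6*(2*C + 2*h)/(C + h))
K(l, L) = 118 + l
(K(359, y(-16, -19)) + (-73643 - 1*(-142697))) + 154476 = ((118 + 359) + (-73643 - 1*(-142697))) + 154476 = (477 + (-73643 + 142697)) + 154476 = (477 + 69054) + 154476 = 69531 + 154476 = 224007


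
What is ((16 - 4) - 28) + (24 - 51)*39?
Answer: -1069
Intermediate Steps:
((16 - 4) - 28) + (24 - 51)*39 = (12 - 28) - 27*39 = -16 - 1053 = -1069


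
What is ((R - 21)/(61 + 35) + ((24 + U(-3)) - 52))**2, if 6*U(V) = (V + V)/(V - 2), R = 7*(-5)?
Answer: 2900209/3600 ≈ 805.61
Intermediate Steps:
R = -35
U(V) = V/(3*(-2 + V)) (U(V) = ((V + V)/(V - 2))/6 = ((2*V)/(-2 + V))/6 = (2*V/(-2 + V))/6 = V/(3*(-2 + V)))
((R - 21)/(61 + 35) + ((24 + U(-3)) - 52))**2 = ((-35 - 21)/(61 + 35) + ((24 + (1/3)*(-3)/(-2 - 3)) - 52))**2 = (-56/96 + ((24 + (1/3)*(-3)/(-5)) - 52))**2 = (-56*1/96 + ((24 + (1/3)*(-3)*(-1/5)) - 52))**2 = (-7/12 + ((24 + 1/5) - 52))**2 = (-7/12 + (121/5 - 52))**2 = (-7/12 - 139/5)**2 = (-1703/60)**2 = 2900209/3600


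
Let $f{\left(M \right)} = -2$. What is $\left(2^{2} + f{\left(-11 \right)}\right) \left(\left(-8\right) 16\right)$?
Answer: $-256$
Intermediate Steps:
$\left(2^{2} + f{\left(-11 \right)}\right) \left(\left(-8\right) 16\right) = \left(2^{2} - 2\right) \left(\left(-8\right) 16\right) = \left(4 - 2\right) \left(-128\right) = 2 \left(-128\right) = -256$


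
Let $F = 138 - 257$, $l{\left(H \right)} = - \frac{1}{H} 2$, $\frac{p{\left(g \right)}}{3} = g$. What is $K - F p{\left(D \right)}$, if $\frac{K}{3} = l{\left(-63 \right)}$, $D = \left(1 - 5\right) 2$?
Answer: $- \frac{59974}{21} \approx -2855.9$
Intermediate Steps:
$D = -8$ ($D = \left(-4\right) 2 = -8$)
$p{\left(g \right)} = 3 g$
$l{\left(H \right)} = - \frac{2}{H}$
$F = -119$ ($F = 138 - 257 = -119$)
$K = \frac{2}{21}$ ($K = 3 \left(- \frac{2}{-63}\right) = 3 \left(\left(-2\right) \left(- \frac{1}{63}\right)\right) = 3 \cdot \frac{2}{63} = \frac{2}{21} \approx 0.095238$)
$K - F p{\left(D \right)} = \frac{2}{21} - - 119 \cdot 3 \left(-8\right) = \frac{2}{21} - \left(-119\right) \left(-24\right) = \frac{2}{21} - 2856 = - \frac{59974}{21}$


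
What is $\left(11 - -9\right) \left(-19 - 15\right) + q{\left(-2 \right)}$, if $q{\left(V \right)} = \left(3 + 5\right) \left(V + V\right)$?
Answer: $-712$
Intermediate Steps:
$q{\left(V \right)} = 16 V$ ($q{\left(V \right)} = 8 \cdot 2 V = 16 V$)
$\left(11 - -9\right) \left(-19 - 15\right) + q{\left(-2 \right)} = \left(11 - -9\right) \left(-19 - 15\right) + 16 \left(-2\right) = \left(11 + 9\right) \left(-34\right) - 32 = 20 \left(-34\right) - 32 = -680 - 32 = -712$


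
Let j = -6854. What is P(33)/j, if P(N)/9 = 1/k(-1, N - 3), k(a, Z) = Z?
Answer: -3/68540 ≈ -4.3770e-5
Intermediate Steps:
P(N) = 9/(-3 + N) (P(N) = 9/(N - 3) = 9/(-3 + N))
P(33)/j = (9/(-3 + 33))/(-6854) = (9/30)*(-1/6854) = (9*(1/30))*(-1/6854) = (3/10)*(-1/6854) = -3/68540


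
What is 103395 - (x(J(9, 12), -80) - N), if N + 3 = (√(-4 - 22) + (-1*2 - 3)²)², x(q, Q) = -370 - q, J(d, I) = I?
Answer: 104373 + 50*I*√26 ≈ 1.0437e+5 + 254.95*I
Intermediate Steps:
N = -3 + (25 + I*√26)² (N = -3 + (√(-4 - 22) + (-1*2 - 3)²)² = -3 + (√(-26) + (-2 - 3)²)² = -3 + (I*√26 + (-5)²)² = -3 + (I*√26 + 25)² = -3 + (25 + I*√26)² ≈ 596.0 + 254.95*I)
103395 - (x(J(9, 12), -80) - N) = 103395 - ((-370 - 1*12) - (596 + 50*I*√26)) = 103395 - ((-370 - 12) + (-596 - 50*I*√26)) = 103395 - (-382 + (-596 - 50*I*√26)) = 103395 - (-978 - 50*I*√26) = 103395 + (978 + 50*I*√26) = 104373 + 50*I*√26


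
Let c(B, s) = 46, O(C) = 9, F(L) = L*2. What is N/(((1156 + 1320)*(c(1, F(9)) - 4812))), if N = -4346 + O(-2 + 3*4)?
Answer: 4337/11800616 ≈ 0.00036752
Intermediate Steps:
F(L) = 2*L
N = -4337 (N = -4346 + 9 = -4337)
N/(((1156 + 1320)*(c(1, F(9)) - 4812))) = -4337*1/((46 - 4812)*(1156 + 1320)) = -4337/(2476*(-4766)) = -4337/(-11800616) = -4337*(-1/11800616) = 4337/11800616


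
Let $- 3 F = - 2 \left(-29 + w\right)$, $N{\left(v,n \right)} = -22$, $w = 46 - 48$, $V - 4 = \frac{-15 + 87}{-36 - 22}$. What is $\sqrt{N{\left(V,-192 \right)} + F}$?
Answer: $\frac{8 i \sqrt{6}}{3} \approx 6.532 i$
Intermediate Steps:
$V = \frac{80}{29}$ ($V = 4 + \frac{-15 + 87}{-36 - 22} = 4 + \frac{72}{-58} = 4 + 72 \left(- \frac{1}{58}\right) = 4 - \frac{36}{29} = \frac{80}{29} \approx 2.7586$)
$w = -2$
$F = - \frac{62}{3}$ ($F = - \frac{\left(-2\right) \left(-29 - 2\right)}{3} = - \frac{\left(-2\right) \left(-31\right)}{3} = \left(- \frac{1}{3}\right) 62 = - \frac{62}{3} \approx -20.667$)
$\sqrt{N{\left(V,-192 \right)} + F} = \sqrt{-22 - \frac{62}{3}} = \sqrt{- \frac{128}{3}} = \frac{8 i \sqrt{6}}{3}$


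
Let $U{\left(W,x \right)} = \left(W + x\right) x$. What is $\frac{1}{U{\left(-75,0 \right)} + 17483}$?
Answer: $\frac{1}{17483} \approx 5.7198 \cdot 10^{-5}$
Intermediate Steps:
$U{\left(W,x \right)} = x \left(W + x\right)$
$\frac{1}{U{\left(-75,0 \right)} + 17483} = \frac{1}{0 \left(-75 + 0\right) + 17483} = \frac{1}{0 \left(-75\right) + 17483} = \frac{1}{0 + 17483} = \frac{1}{17483}$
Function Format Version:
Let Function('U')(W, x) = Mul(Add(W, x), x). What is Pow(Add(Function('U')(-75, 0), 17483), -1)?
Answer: Rational(1, 17483) ≈ 5.7198e-5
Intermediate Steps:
Function('U')(W, x) = Mul(x, Add(W, x))
Pow(Add(Function('U')(-75, 0), 17483), -1) = Pow(Add(Mul(0, Add(-75, 0)), 17483), -1) = Pow(Add(Mul(0, -75), 17483), -1) = Pow(Add(0, 17483), -1) = Pow(17483, -1) = Rational(1, 17483)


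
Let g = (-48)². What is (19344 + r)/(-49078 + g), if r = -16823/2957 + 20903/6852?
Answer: -391882364191/947705039736 ≈ -0.41351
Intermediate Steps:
g = 2304
r = -53461025/20261364 (r = -16823*1/2957 + 20903*(1/6852) = -16823/2957 + 20903/6852 = -53461025/20261364 ≈ -2.6386)
(19344 + r)/(-49078 + g) = (19344 - 53461025/20261364)/(-49078 + 2304) = (391882364191/20261364)/(-46774) = (391882364191/20261364)*(-1/46774) = -391882364191/947705039736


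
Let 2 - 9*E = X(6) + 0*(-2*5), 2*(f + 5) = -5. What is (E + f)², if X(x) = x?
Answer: 20449/324 ≈ 63.114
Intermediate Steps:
f = -15/2 (f = -5 + (½)*(-5) = -5 - 5/2 = -15/2 ≈ -7.5000)
E = -4/9 (E = 2/9 - (6 + 0*(-2*5))/9 = 2/9 - (6 + 0*(-10))/9 = 2/9 - (6 + 0)/9 = 2/9 - ⅑*6 = 2/9 - ⅔ = -4/9 ≈ -0.44444)
(E + f)² = (-4/9 - 15/2)² = (-143/18)² = 20449/324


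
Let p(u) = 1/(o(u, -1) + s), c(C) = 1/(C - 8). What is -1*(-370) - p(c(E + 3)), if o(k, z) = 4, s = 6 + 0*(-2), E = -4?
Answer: 3699/10 ≈ 369.90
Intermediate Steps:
s = 6 (s = 6 + 0 = 6)
c(C) = 1/(-8 + C)
p(u) = ⅒ (p(u) = 1/(4 + 6) = 1/10 = ⅒)
-1*(-370) - p(c(E + 3)) = -1*(-370) - 1*⅒ = 370 - ⅒ = 3699/10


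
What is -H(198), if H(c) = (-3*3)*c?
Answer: 1782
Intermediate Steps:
H(c) = -9*c
-H(198) = -(-9)*198 = -1*(-1782) = 1782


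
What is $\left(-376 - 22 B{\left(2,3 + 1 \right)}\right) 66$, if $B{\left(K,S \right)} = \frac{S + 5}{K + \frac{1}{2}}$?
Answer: $- \frac{150216}{5} \approx -30043.0$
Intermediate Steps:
$B{\left(K,S \right)} = \frac{5 + S}{\frac{1}{2} + K}$ ($B{\left(K,S \right)} = \frac{5 + S}{K + \frac{1}{2}} = \frac{5 + S}{\frac{1}{2} + K}$)
$\left(-376 - 22 B{\left(2,3 + 1 \right)}\right) 66 = \left(-376 - 22 \frac{2 \left(5 + \left(3 + 1\right)\right)}{1 + 2 \cdot 2}\right) 66 = \left(-376 - 22 \frac{2 \left(5 + 4\right)}{1 + 4}\right) 66 = \left(-376 - 22 \cdot 2 \cdot \frac{1}{5} \cdot 9\right) 66 = \left(-376 - \frac{396}{5}\right) 66 = \left(- \frac{2276}{5}\right) 66 = - \frac{150216}{5}$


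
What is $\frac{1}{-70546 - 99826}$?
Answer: $- \frac{1}{170372} \approx -5.8695 \cdot 10^{-6}$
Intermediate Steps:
$\frac{1}{-70546 - 99826} = \frac{1}{-170372} = - \frac{1}{170372}$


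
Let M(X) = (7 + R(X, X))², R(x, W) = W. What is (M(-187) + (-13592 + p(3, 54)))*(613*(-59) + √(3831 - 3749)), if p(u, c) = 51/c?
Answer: -12244735687/18 + 338561*√82/18 ≈ -6.8009e+8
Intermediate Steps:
M(X) = (7 + X)²
(M(-187) + (-13592 + p(3, 54)))*(613*(-59) + √(3831 - 3749)) = ((7 - 187)² + (-13592 + 51/54))*(613*(-59) + √(3831 - 3749)) = ((-180)² + (-13592 + 51*(1/54)))*(-36167 + √82) = (32400 + (-13592 + 17/18))*(-36167 + √82) = (32400 - 244639/18)*(-36167 + √82) = 338561*(-36167 + √82)/18 = -12244735687/18 + 338561*√82/18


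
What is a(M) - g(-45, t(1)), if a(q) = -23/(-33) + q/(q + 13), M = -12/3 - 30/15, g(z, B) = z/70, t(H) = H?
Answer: 223/462 ≈ 0.48268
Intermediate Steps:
g(z, B) = z/70 (g(z, B) = z*(1/70) = z/70)
M = -6 (M = -12*1/3 - 30*1/15 = -4 - 2 = -6)
a(q) = 23/33 + q/(13 + q) (a(q) = -23*(-1/33) + q/(13 + q) = 23/33 + q/(13 + q))
a(M) - g(-45, t(1)) = (299 + 56*(-6))/(33*(13 - 6)) - (-45)/70 = (1/33)*(299 - 336)/7 - 1*(-9/14) = (1/33)*(1/7)*(-37) + 9/14 = -37/231 + 9/14 = 223/462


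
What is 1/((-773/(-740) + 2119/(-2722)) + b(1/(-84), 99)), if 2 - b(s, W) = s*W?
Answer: 3524990/12142513 ≈ 0.29030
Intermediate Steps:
b(s, W) = 2 - W*s (b(s, W) = 2 - s*W = 2 - W*s)
1/((-773/(-740) + 2119/(-2722)) + b(1/(-84), 99)) = 1/((-773/(-740) + 2119/(-2722)) + (2 - 1*99/(-84))) = 1/((-773*(-1/740) + 2119*(-1/2722)) + (2 - 1*99*(-1/84))) = 1/((773/740 - 2119/2722) + (2 + 33/28)) = 1/(268023/1007140 + 89/28) = 1/(12142513/3524990) = 3524990/12142513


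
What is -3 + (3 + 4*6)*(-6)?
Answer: -165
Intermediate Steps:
-3 + (3 + 4*6)*(-6) = -3 + (3 + 24)*(-6) = -3 + 27*(-6) = -3 - 162 = -165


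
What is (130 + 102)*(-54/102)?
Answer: -2088/17 ≈ -122.82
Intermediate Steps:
(130 + 102)*(-54/102) = 232*(-54*1/102) = 232*(-9/17) = -2088/17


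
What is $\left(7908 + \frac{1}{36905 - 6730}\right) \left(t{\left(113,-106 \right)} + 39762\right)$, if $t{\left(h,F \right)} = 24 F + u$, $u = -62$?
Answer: $\frac{8866309665556}{30175} \approx 2.9383 \cdot 10^{8}$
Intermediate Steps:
$t{\left(h,F \right)} = -62 + 24 F$ ($t{\left(h,F \right)} = 24 F - 62 = -62 + 24 F$)
$\left(7908 + \frac{1}{36905 - 6730}\right) \left(t{\left(113,-106 \right)} + 39762\right) = \left(7908 + \frac{1}{36905 - 6730}\right) \left(\left(-62 + 24 \left(-106\right)\right) + 39762\right) = \left(7908 + \frac{1}{30175}\right) \left(\left(-62 - 2544\right) + 39762\right) = \left(7908 + \frac{1}{30175}\right) \left(-2606 + 39762\right) = \frac{238623901}{30175} \cdot 37156 = \frac{8866309665556}{30175}$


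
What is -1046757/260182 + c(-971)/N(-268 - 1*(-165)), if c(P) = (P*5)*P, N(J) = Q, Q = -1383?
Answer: -1227998950241/359831706 ≈ -3412.7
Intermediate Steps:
N(J) = -1383
c(P) = 5*P² (c(P) = (5*P)*P = 5*P²)
-1046757/260182 + c(-971)/N(-268 - 1*(-165)) = -1046757/260182 + (5*(-971)²)/(-1383) = -1046757*1/260182 + (5*942841)*(-1/1383) = -1046757/260182 + 4714205*(-1/1383) = -1046757/260182 - 4714205/1383 = -1227998950241/359831706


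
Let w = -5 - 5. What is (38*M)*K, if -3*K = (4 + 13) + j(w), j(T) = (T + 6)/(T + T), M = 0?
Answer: 0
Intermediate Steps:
w = -10
j(T) = (6 + T)/(2*T) (j(T) = (6 + T)/((2*T)) = (6 + T)*(1/(2*T)) = (6 + T)/(2*T))
K = -86/15 (K = -((4 + 13) + (1/2)*(6 - 10)/(-10))/3 = -(17 + (1/2)*(-1/10)*(-4))/3 = -(17 + 1/5)/3 = -1/3*86/5 = -86/15 ≈ -5.7333)
(38*M)*K = (38*0)*(-86/15) = 0*(-86/15) = 0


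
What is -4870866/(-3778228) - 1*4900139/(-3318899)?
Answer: 194830082417/70446950174 ≈ 2.7656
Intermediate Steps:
-4870866/(-3778228) - 1*4900139/(-3318899) = -4870866*(-1/3778228) - 4900139*(-1/3318899) = 2435433/1889114 + 4900139/3318899 = 194830082417/70446950174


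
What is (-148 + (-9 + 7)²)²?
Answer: 20736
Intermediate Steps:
(-148 + (-9 + 7)²)² = (-148 + (-2)²)² = (-148 + 4)² = (-144)² = 20736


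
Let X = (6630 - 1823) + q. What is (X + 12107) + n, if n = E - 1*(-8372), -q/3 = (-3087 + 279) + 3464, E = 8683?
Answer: 32001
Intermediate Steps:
q = -1968 (q = -3*((-3087 + 279) + 3464) = -3*(-2808 + 3464) = -3*656 = -1968)
n = 17055 (n = 8683 - 1*(-8372) = 8683 + 8372 = 17055)
X = 2839 (X = (6630 - 1823) - 1968 = 4807 - 1968 = 2839)
(X + 12107) + n = (2839 + 12107) + 17055 = 14946 + 17055 = 32001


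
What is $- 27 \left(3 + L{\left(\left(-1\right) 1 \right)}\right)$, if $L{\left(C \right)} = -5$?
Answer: $54$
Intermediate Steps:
$- 27 \left(3 + L{\left(\left(-1\right) 1 \right)}\right) = - 27 \left(3 - 5\right) = \left(-27\right) \left(-2\right) = 54$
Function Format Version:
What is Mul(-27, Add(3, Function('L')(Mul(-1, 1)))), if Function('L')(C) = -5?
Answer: 54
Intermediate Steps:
Mul(-27, Add(3, Function('L')(Mul(-1, 1)))) = Mul(-27, Add(3, -5)) = Mul(-27, -2) = 54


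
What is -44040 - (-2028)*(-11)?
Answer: -66348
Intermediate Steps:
-44040 - (-2028)*(-11) = -44040 - 1*22308 = -44040 - 22308 = -66348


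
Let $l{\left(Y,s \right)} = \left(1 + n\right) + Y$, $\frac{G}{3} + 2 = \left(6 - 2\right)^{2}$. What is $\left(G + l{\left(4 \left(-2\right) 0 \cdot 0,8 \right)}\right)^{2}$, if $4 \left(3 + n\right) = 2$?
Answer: $\frac{6561}{4} \approx 1640.3$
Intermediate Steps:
$n = - \frac{5}{2}$ ($n = -3 + \frac{1}{4} \cdot 2 = -3 + \frac{1}{2} = - \frac{5}{2} \approx -2.5$)
$G = 42$ ($G = -6 + 3 \left(6 - 2\right)^{2} = -6 + 3 \cdot 4^{2} = -6 + 3 \cdot 16 = -6 + 48 = 42$)
$l{\left(Y,s \right)} = - \frac{3}{2} + Y$ ($l{\left(Y,s \right)} = \left(1 - \frac{5}{2}\right) + Y = - \frac{3}{2} + Y$)
$\left(G + l{\left(4 \left(-2\right) 0 \cdot 0,8 \right)}\right)^{2} = \left(42 - \left(\frac{3}{2} - 4 \left(-2\right) 0 \cdot 0\right)\right)^{2} = \left(42 - \frac{3}{2}\right)^{2} = \left(\frac{81}{2}\right)^{2} = \frac{6561}{4}$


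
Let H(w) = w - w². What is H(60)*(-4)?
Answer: 14160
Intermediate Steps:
H(60)*(-4) = (60*(1 - 1*60))*(-4) = (60*(1 - 60))*(-4) = (60*(-59))*(-4) = -3540*(-4) = 14160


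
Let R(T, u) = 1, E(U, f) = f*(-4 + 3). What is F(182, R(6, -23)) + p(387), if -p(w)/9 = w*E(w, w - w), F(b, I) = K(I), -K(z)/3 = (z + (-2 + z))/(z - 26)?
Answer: 0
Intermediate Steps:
E(U, f) = -f (E(U, f) = f*(-1) = -f)
K(z) = -3*(-2 + 2*z)/(-26 + z) (K(z) = -3*(z + (-2 + z))/(z - 26) = -3*(-2 + 2*z)/(-26 + z))
F(b, I) = 6*(1 - I)/(-26 + I)
p(w) = 0 (p(w) = -9*w*(-(w - w)) = -9*w*(-1*0) = -9*w*0 = -9*0 = 0)
F(182, R(6, -23)) + p(387) = 6*(1 - 1*1)/(-26 + 1) + 0 = 6*(1 - 1)/(-25) + 0 = 6*(-1/25)*0 + 0 = 0 + 0 = 0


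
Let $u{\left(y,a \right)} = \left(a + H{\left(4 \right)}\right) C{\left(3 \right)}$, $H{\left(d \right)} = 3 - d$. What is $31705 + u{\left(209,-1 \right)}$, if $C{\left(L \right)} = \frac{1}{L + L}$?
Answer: $\frac{95114}{3} \approx 31705.0$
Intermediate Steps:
$C{\left(L \right)} = \frac{1}{2 L}$
$u{\left(y,a \right)} = - \frac{1}{6} + \frac{a}{6}$ ($u{\left(y,a \right)} = \left(a + \left(3 - 4\right)\right) \frac{1}{2 \cdot 3} = \left(a + \left(3 - 4\right)\right) \frac{1}{2} \cdot \frac{1}{3} = \left(a - 1\right) \frac{1}{6} = \left(-1 + a\right) \frac{1}{6} = - \frac{1}{6} + \frac{a}{6}$)
$31705 + u{\left(209,-1 \right)} = 31705 + \left(- \frac{1}{6} + \frac{1}{6} \left(-1\right)\right) = 31705 - \frac{1}{3} = \frac{95114}{3}$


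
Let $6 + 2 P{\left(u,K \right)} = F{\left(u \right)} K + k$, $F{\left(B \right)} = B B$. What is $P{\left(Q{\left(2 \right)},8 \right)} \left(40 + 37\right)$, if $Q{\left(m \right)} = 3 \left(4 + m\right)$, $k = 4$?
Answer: $99715$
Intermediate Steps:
$F{\left(B \right)} = B^{2}$
$Q{\left(m \right)} = 12 + 3 m$
$P{\left(u,K \right)} = -1 + \frac{K u^{2}}{2}$ ($P{\left(u,K \right)} = -3 + \frac{u^{2} K + 4}{2} = -3 + \frac{K u^{2} + 4}{2} = -3 + \frac{4 + K u^{2}}{2} = -3 + \left(2 + \frac{K u^{2}}{2}\right) = -1 + \frac{K u^{2}}{2}$)
$P{\left(Q{\left(2 \right)},8 \right)} \left(40 + 37\right) = \left(-1 + \frac{1}{2} \cdot 8 \left(12 + 3 \cdot 2\right)^{2}\right) \left(40 + 37\right) = \left(-1 + \frac{1}{2} \cdot 8 \left(12 + 6\right)^{2}\right) 77 = \left(-1 + \frac{1}{2} \cdot 8 \cdot 18^{2}\right) 77 = \left(-1 + \frac{1}{2} \cdot 8 \cdot 324\right) 77 = \left(-1 + 1296\right) 77 = 1295 \cdot 77 = 99715$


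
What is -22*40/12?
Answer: -220/3 ≈ -73.333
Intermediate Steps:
-22*40/12 = -880*1/12 = -220/3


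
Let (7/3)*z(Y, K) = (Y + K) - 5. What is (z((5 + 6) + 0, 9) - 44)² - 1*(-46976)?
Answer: 2370993/49 ≈ 48388.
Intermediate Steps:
z(Y, K) = -15/7 + 3*K/7 + 3*Y/7 (z(Y, K) = 3*((Y + K) - 5)/7 = 3*((K + Y) - 5)/7 = 3*(-5 + K + Y)/7 = -15/7 + 3*K/7 + 3*Y/7)
(z((5 + 6) + 0, 9) - 44)² - 1*(-46976) = ((-15/7 + (3/7)*9 + 3*((5 + 6) + 0)/7) - 44)² - 1*(-46976) = ((-15/7 + 27/7 + 3*(11 + 0)/7) - 44)² + 46976 = ((-15/7 + 27/7 + (3/7)*11) - 44)² + 46976 = ((-15/7 + 27/7 + 33/7) - 44)² + 46976 = (45/7 - 44)² + 46976 = (-263/7)² + 46976 = 69169/49 + 46976 = 2370993/49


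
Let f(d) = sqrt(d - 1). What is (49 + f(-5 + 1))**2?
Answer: (49 + I*sqrt(5))**2 ≈ 2396.0 + 219.13*I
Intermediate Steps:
f(d) = sqrt(-1 + d)
(49 + f(-5 + 1))**2 = (49 + sqrt(-1 + (-5 + 1)))**2 = (49 + sqrt(-1 - 4))**2 = (49 + sqrt(-5))**2 = (49 + I*sqrt(5))**2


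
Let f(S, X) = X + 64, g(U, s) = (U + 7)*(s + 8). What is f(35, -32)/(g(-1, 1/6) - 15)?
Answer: 16/17 ≈ 0.94118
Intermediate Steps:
g(U, s) = (7 + U)*(8 + s)
f(S, X) = 64 + X
f(35, -32)/(g(-1, 1/6) - 15) = (64 - 32)/((56 + 7/6 + 8*(-1) - 1/6) - 15) = 32/((56 + 7*(⅙) - 8 - 1*⅙) - 15) = 32/((56 + 7/6 - 8 - ⅙) - 15) = 32/(49 - 15) = 32/34 = (1/34)*32 = 16/17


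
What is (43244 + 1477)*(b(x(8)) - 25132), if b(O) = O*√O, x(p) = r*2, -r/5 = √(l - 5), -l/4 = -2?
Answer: -1123928172 - 447210*I*3^(¾)*√10 ≈ -1.1239e+9 - 3.2237e+6*I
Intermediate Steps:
l = 8 (l = -4*(-2) = 8)
r = -5*√3 (r = -5*√(8 - 5) = -5*√3 ≈ -8.6602)
x(p) = -10*√3 (x(p) = -5*√3*2 = -10*√3)
b(O) = O^(3/2)
(43244 + 1477)*(b(x(8)) - 25132) = (43244 + 1477)*((-10*√3)^(3/2) - 25132) = 44721*(-10*I*3^(¾)*√10 - 25132) = 44721*(-25132 - 10*I*3^(¾)*√10) = -1123928172 - 447210*I*3^(¾)*√10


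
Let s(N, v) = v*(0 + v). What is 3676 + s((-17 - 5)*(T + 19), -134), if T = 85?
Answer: 21632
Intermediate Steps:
s(N, v) = v² (s(N, v) = v*v = v²)
3676 + s((-17 - 5)*(T + 19), -134) = 3676 + (-134)² = 3676 + 17956 = 21632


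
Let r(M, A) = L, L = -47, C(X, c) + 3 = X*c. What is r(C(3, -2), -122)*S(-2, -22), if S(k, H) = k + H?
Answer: 1128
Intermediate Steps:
C(X, c) = -3 + X*c
S(k, H) = H + k
r(M, A) = -47
r(C(3, -2), -122)*S(-2, -22) = -47*(-22 - 2) = -47*(-24) = 1128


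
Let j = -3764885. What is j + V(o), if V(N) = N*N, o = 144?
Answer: -3744149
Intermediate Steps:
V(N) = N²
j + V(o) = -3764885 + 144² = -3764885 + 20736 = -3744149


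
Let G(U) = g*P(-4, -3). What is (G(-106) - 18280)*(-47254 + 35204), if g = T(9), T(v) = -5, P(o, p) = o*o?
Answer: 221238000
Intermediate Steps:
P(o, p) = o**2
g = -5
G(U) = -80 (G(U) = -5*(-4)**2 = -5*16 = -80)
(G(-106) - 18280)*(-47254 + 35204) = (-80 - 18280)*(-47254 + 35204) = -18360*(-12050) = 221238000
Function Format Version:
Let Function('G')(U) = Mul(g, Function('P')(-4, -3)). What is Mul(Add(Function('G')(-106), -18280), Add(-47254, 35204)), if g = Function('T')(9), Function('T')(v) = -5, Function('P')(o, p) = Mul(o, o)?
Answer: 221238000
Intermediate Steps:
Function('P')(o, p) = Pow(o, 2)
g = -5
Function('G')(U) = -80 (Function('G')(U) = Mul(-5, Pow(-4, 2)) = Mul(-5, 16) = -80)
Mul(Add(Function('G')(-106), -18280), Add(-47254, 35204)) = Mul(Add(-80, -18280), Add(-47254, 35204)) = Mul(-18360, -12050) = 221238000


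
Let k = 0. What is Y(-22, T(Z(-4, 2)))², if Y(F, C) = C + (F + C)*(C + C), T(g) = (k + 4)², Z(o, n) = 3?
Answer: 30976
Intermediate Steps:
T(g) = 16 (T(g) = (0 + 4)² = 4² = 16)
Y(F, C) = C + 2*C*(C + F) (Y(F, C) = C + (C + F)*(2*C) = C + 2*C*(C + F))
Y(-22, T(Z(-4, 2)))² = (16*(1 + 2*16 + 2*(-22)))² = (16*(1 + 32 - 44))² = (16*(-11))² = (-176)² = 30976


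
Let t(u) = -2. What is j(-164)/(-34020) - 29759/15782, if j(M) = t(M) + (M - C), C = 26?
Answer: -84114253/44741970 ≈ -1.8800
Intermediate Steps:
j(M) = -28 + M (j(M) = -2 + (M - 1*26) = -2 + (M - 26) = -2 + (-26 + M) = -28 + M)
j(-164)/(-34020) - 29759/15782 = (-28 - 164)/(-34020) - 29759/15782 = -192*(-1/34020) - 29759*1/15782 = 16/2835 - 29759/15782 = -84114253/44741970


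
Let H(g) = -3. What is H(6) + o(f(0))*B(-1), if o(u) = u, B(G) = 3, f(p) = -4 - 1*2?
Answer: -21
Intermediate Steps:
f(p) = -6 (f(p) = -4 - 2 = -6)
H(6) + o(f(0))*B(-1) = -3 - 6*3 = -3 - 18 = -21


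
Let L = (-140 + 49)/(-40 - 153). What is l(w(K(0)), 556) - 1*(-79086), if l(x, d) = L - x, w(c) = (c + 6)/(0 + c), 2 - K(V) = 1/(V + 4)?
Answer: 106839840/1351 ≈ 79082.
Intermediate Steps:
K(V) = 2 - 1/(4 + V) (K(V) = 2 - 1/(V + 4) = 2 - 1/(4 + V))
L = 91/193 (L = -91/(-193) = -91*(-1/193) = 91/193 ≈ 0.47150)
w(c) = (6 + c)/c
l(x, d) = 91/193 - x
l(w(K(0)), 556) - 1*(-79086) = (91/193 - (6 + (7 + 2*0)/(4 + 0))/((7 + 2*0)/(4 + 0))) - 1*(-79086) = (91/193 - (6 + (7 + 0)/4)/((7 + 0)/4)) + 79086 = (91/193 - (6 + (¼)*7)/((¼)*7)) + 79086 = (91/193 - (6 + 7/4)/7/4) + 79086 = (91/193 - 4*31/(7*4)) + 79086 = (91/193 - 1*31/7) + 79086 = (91/193 - 31/7) + 79086 = -5346/1351 + 79086 = 106839840/1351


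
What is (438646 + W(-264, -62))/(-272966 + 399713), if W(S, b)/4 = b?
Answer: 438398/126747 ≈ 3.4588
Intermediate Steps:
W(S, b) = 4*b
(438646 + W(-264, -62))/(-272966 + 399713) = (438646 + 4*(-62))/(-272966 + 399713) = (438646 - 248)/126747 = 438398*(1/126747) = 438398/126747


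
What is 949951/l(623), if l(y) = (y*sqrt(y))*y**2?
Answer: 949951*sqrt(623)/150644120641 ≈ 0.00015740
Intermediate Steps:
l(y) = y**(7/2) (l(y) = y**(3/2)*y**2 = y**(7/2))
949951/l(623) = 949951/(623**(7/2)) = 949951/((241804367*sqrt(623))) = 949951*(sqrt(623)/150644120641) = 949951*sqrt(623)/150644120641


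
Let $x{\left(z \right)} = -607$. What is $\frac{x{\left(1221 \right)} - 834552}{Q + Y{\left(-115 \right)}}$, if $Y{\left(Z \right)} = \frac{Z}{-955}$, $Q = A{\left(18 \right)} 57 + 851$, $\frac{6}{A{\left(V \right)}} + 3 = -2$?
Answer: $- \frac{797576845}{747498} \approx -1067.0$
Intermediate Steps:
$A{\left(V \right)} = - \frac{6}{5}$ ($A{\left(V \right)} = \frac{6}{-3 - 2} = \frac{6}{-5} = 6 \left(- \frac{1}{5}\right) = - \frac{6}{5}$)
$Q = \frac{3913}{5}$ ($Q = \left(- \frac{6}{5}\right) 57 + 851 = - \frac{342}{5} + 851 = \frac{3913}{5} \approx 782.6$)
$Y{\left(Z \right)} = - \frac{Z}{955}$ ($Y{\left(Z \right)} = Z \left(- \frac{1}{955}\right) = - \frac{Z}{955}$)
$\frac{x{\left(1221 \right)} - 834552}{Q + Y{\left(-115 \right)}} = \frac{-607 - 834552}{\frac{3913}{5} - - \frac{23}{191}} = - \frac{835159}{\frac{3913}{5} + \frac{23}{191}} = - \frac{835159}{\frac{747498}{955}} = \left(-835159\right) \frac{955}{747498} = - \frac{797576845}{747498}$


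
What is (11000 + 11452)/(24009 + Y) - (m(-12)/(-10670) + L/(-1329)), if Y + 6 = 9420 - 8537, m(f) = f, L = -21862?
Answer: -1371778467002/88223545245 ≈ -15.549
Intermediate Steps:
Y = 877 (Y = -6 + (9420 - 8537) = -6 + 883 = 877)
(11000 + 11452)/(24009 + Y) - (m(-12)/(-10670) + L/(-1329)) = (11000 + 11452)/(24009 + 877) - (-12/(-10670) - 21862/(-1329)) = 22452/24886 - (-12*(-1/10670) - 21862*(-1/1329)) = 22452*(1/24886) - (6/5335 + 21862/1329) = 11226/12443 - 1*116641744/7090215 = 11226/12443 - 116641744/7090215 = -1371778467002/88223545245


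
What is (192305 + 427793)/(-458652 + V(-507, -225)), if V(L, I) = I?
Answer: -620098/458877 ≈ -1.3513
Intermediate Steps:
(192305 + 427793)/(-458652 + V(-507, -225)) = (192305 + 427793)/(-458652 - 225) = 620098/(-458877) = 620098*(-1/458877) = -620098/458877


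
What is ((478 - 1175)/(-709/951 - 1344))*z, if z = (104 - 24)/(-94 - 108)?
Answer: -26513880/129164153 ≈ -0.20527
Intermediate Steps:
z = -40/101 (z = 80/(-202) = 80*(-1/202) = -40/101 ≈ -0.39604)
((478 - 1175)/(-709/951 - 1344))*z = ((478 - 1175)/(-709/951 - 1344))*(-40/101) = -697/(-709*1/951 - 1344)*(-40/101) = -697/(-709/951 - 1344)*(-40/101) = -697/(-1278853/951)*(-40/101) = -697*(-951/1278853)*(-40/101) = (662847/1278853)*(-40/101) = -26513880/129164153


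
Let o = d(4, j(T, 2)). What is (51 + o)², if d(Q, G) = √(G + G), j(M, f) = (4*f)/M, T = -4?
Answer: 2597 + 204*I ≈ 2597.0 + 204.0*I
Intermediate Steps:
j(M, f) = 4*f/M
d(Q, G) = √2*√G (d(Q, G) = √(2*G) = √2*√G)
o = 2*I (o = √2*√(4*2/(-4)) = √2*√(4*2*(-¼)) = √2*√(-2) = √2*(I*√2) = 2*I ≈ 2.0*I)
(51 + o)² = (51 + 2*I)²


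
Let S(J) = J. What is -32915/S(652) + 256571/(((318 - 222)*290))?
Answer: -187267327/4537920 ≈ -41.267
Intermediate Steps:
-32915/S(652) + 256571/(((318 - 222)*290)) = -32915/652 + 256571/(((318 - 222)*290)) = -32915*1/652 + 256571/((96*290)) = -32915/652 + 256571/27840 = -187267327/4537920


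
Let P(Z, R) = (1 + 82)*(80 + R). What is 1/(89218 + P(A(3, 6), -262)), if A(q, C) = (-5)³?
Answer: 1/74112 ≈ 1.3493e-5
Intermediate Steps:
A(q, C) = -125
P(Z, R) = 6640 + 83*R (P(Z, R) = 83*(80 + R) = 6640 + 83*R)
1/(89218 + P(A(3, 6), -262)) = 1/(89218 + (6640 + 83*(-262))) = 1/(89218 + (6640 - 21746)) = 1/(89218 - 15106) = 1/74112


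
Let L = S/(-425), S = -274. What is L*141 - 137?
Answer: -19591/425 ≈ -46.096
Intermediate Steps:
L = 274/425 (L = -274/(-425) = -274*(-1/425) = 274/425 ≈ 0.64471)
L*141 - 137 = (274/425)*141 - 137 = 38634/425 - 137 = -19591/425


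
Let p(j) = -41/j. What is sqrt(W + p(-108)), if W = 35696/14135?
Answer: sqrt(188053580715)/254430 ≈ 1.7044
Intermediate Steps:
W = 35696/14135 (W = 35696*(1/14135) = 35696/14135 ≈ 2.5254)
sqrt(W + p(-108)) = sqrt(35696/14135 - 41/(-108)) = sqrt(35696/14135 - 41*(-1/108)) = sqrt(35696/14135 + 41/108) = sqrt(4434703/1526580) = sqrt(188053580715)/254430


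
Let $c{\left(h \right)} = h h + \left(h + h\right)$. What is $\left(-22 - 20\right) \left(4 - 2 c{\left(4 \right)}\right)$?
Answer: $1848$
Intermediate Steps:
$c{\left(h \right)} = h^{2} + 2 h$
$\left(-22 - 20\right) \left(4 - 2 c{\left(4 \right)}\right) = \left(-22 - 20\right) \left(4 - 2 \cdot 4 \left(2 + 4\right)\right) = - 42 \left(4 - 2 \cdot 4 \cdot 6\right) = - 42 \left(4 - 48\right) = \left(-42\right) \left(-44\right) = 1848$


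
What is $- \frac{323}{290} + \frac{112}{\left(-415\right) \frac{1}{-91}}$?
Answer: $\frac{564327}{24070} \approx 23.445$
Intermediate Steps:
$- \frac{323}{290} + \frac{112}{\left(-415\right) \frac{1}{-91}} = \left(-323\right) \frac{1}{290} + \frac{112}{\left(-415\right) \left(- \frac{1}{91}\right)} = - \frac{323}{290} + \frac{112}{\frac{415}{91}} = - \frac{323}{290} + 112 \cdot \frac{91}{415} = - \frac{323}{290} + \frac{10192}{415} = \frac{564327}{24070}$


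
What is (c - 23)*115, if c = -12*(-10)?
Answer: 11155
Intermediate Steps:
c = 120
(c - 23)*115 = (120 - 23)*115 = 97*115 = 11155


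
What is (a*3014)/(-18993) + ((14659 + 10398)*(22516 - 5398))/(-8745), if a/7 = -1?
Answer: -2715467270636/55364595 ≈ -49047.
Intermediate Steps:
a = -7 (a = 7*(-1) = -7)
(a*3014)/(-18993) + ((14659 + 10398)*(22516 - 5398))/(-8745) = -7*3014/(-18993) + ((14659 + 10398)*(22516 - 5398))/(-8745) = -21098*(-1/18993) + (25057*17118)*(-1/8745) = 21098/18993 + 428925726*(-1/8745) = 21098/18993 - 142975242/2915 = -2715467270636/55364595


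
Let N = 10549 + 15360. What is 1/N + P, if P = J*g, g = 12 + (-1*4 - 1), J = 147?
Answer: 26660362/25909 ≈ 1029.0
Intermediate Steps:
N = 25909
g = 7 (g = 12 + (-4 - 1) = 12 - 5 = 7)
P = 1029 (P = 147*7 = 1029)
1/N + P = 1/25909 + 1029 = 26660362/25909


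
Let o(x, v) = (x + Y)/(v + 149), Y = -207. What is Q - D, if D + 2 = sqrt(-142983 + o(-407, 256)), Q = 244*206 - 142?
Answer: 50124 - I*sqrt(289543645)/45 ≈ 50124.0 - 378.13*I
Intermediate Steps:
o(x, v) = (-207 + x)/(149 + v) (o(x, v) = (x - 207)/(v + 149) = (-207 + x)/(149 + v))
Q = 50122 (Q = 50264 - 142 = 50122)
D = -2 + I*sqrt(289543645)/45 (D = -2 + sqrt(-142983 + (-207 - 407)/(149 + 256)) = -2 + sqrt(-142983 - 614/405) = -2 + sqrt(-57908729/405) = -2 + I*sqrt(289543645)/45 ≈ -2.0 + 378.13*I)
Q - D = 50122 - (-2 + I*sqrt(289543645)/45) = 50122 + (2 - I*sqrt(289543645)/45) = 50124 - I*sqrt(289543645)/45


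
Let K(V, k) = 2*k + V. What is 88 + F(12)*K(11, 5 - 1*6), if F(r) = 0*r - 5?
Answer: 43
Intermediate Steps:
F(r) = -5 (F(r) = 0 - 5 = -5)
K(V, k) = V + 2*k
88 + F(12)*K(11, 5 - 1*6) = 88 - 5*(11 + 2*(5 - 1*6)) = 88 - 5*(11 + 2*(5 - 6)) = 88 - 5*(11 + 2*(-1)) = 88 - 5*(11 - 2) = 88 - 5*9 = 88 - 45 = 43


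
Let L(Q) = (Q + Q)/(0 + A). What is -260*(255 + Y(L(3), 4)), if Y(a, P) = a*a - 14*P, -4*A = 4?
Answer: -61100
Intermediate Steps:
A = -1 (A = -¼*4 = -1)
L(Q) = -2*Q (L(Q) = (Q + Q)/(0 - 1) = (2*Q)/(-1) = (2*Q)*(-1) = -2*Q)
Y(a, P) = a² - 14*P
-260*(255 + Y(L(3), 4)) = -260*(255 + ((-2*3)² - 14*4)) = -260*(255 + ((-6)² - 56)) = -260*(255 + (36 - 56)) = -260*(255 - 20) = -260*235 = -61100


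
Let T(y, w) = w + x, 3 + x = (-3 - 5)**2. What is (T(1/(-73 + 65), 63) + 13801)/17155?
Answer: 2785/3431 ≈ 0.81172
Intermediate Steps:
x = 61 (x = -3 + (-3 - 5)**2 = -3 + (-8)**2 = -3 + 64 = 61)
T(y, w) = 61 + w (T(y, w) = w + 61 = 61 + w)
(T(1/(-73 + 65), 63) + 13801)/17155 = ((61 + 63) + 13801)/17155 = (124 + 13801)*(1/17155) = 13925*(1/17155) = 2785/3431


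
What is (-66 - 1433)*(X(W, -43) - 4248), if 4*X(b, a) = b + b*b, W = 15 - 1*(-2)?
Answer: 12506157/2 ≈ 6.2531e+6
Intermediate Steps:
W = 17 (W = 15 + 2 = 17)
X(b, a) = b/4 + b²/4 (X(b, a) = (b + b*b)/4 = (b + b²)/4 = b/4 + b²/4)
(-66 - 1433)*(X(W, -43) - 4248) = (-66 - 1433)*((¼)*17*(1 + 17) - 4248) = -1499*((¼)*17*18 - 4248) = -1499*(153/2 - 4248) = -1499*(-8343/2) = 12506157/2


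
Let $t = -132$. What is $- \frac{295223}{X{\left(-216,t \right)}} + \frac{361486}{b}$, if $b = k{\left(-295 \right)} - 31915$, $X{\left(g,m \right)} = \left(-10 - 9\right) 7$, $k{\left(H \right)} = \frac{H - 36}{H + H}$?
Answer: $\frac{5530541281317}{2504326027} \approx 2208.4$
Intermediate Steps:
$k{\left(H \right)} = \frac{-36 + H}{2 H}$
$X{\left(g,m \right)} = -133$ ($X{\left(g,m \right)} = \left(-19\right) 7 = -133$)
$b = - \frac{18829519}{590}$ ($b = \frac{-36 - 295}{2 \left(-295\right)} - 31915 = \frac{1}{2} \left(- \frac{1}{295}\right) \left(-331\right) - 31915 = \frac{331}{590} - 31915 = - \frac{18829519}{590} \approx -31914.0$)
$- \frac{295223}{X{\left(-216,t \right)}} + \frac{361486}{b} = - \frac{295223}{-133} + \frac{361486}{- \frac{18829519}{590}} = \left(-295223\right) \left(- \frac{1}{133}\right) + 361486 \left(- \frac{590}{18829519}\right) = \frac{295223}{133} - \frac{213276740}{18829519} = \frac{5530541281317}{2504326027}$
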